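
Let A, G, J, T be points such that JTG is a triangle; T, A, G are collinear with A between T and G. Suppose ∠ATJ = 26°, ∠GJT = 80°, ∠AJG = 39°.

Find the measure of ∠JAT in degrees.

1. ∠GTJ = 26°  [A on ray TG]
2. ∠JGT = 74°  [△JTG]
3. ∠AGJ = 74°  [A on ray GT]
4. ∠GAJ = 67°  [△JAG]
5. ∠JAT = 113°  [linear pair at A on TG]

∠JAT = 113°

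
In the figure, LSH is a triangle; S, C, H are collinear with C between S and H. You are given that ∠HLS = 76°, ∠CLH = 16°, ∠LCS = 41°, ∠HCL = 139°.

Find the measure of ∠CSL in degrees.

∠CSL = 79°

1. ∠CHL = 25°  [△LCH]
2. ∠LHS = 25°  [C on ray HS]
3. ∠HSL = 79°  [△LSH]
4. ∠CSL = 79°  [C on ray SH]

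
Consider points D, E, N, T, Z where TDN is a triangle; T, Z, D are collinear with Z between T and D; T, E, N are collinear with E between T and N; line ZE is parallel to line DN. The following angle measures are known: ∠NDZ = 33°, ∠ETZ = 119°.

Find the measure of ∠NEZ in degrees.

∠NEZ = 152°

1. ∠NDT = 33°  [Z on ray DT]
2. ∠DTN = 119°  [Z on TD, E on TN]
3. ∠DNT = 28°  [△TDN]
4. ∠TEZ = 28°  [ZE∥DN, corresponding at E]
5. ∠NEZ = 152°  [linear pair at E on TN]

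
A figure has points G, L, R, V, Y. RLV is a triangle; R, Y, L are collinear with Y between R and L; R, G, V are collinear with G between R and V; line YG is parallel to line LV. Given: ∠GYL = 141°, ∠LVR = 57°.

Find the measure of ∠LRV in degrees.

1. ∠GYR = 39°  [linear pair at Y on RL]
2. ∠RGY = 57°  [YG∥LV, corresponding at G]
3. ∠GRY = 84°  [△RYG]
4. ∠LRV = 84°  [Y on RL, G on RV]

∠LRV = 84°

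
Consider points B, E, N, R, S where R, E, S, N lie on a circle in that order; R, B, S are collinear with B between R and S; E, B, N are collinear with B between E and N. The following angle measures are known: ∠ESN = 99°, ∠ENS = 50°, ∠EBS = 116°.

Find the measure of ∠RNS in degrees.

∠RNS = 83°

1. ∠NES = 31°  [△ESN]
2. ∠ERS = 50°  [same arc ES]
3. ∠ESR = 33°  [△EBS]
4. ∠RES = 97°  [△RES]
5. ∠RNS = 83°  [cyclic RESN, opposite ∠E+∠N]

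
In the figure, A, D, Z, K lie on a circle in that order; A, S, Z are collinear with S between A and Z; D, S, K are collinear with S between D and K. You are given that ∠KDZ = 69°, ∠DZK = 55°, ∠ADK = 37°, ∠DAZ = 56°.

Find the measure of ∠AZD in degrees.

∠AZD = 18°

1. ∠DAK = 125°  [cyclic ADZK, opposite ∠A+∠Z]
2. ∠AKD = 18°  [△ADK]
3. ∠AZD = 18°  [same arc AD]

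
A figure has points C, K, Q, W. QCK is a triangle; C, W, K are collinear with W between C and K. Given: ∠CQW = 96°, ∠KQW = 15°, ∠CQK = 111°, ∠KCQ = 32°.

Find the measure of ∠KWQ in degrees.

1. ∠CKQ = 37°  [△QCK]
2. ∠QKW = 37°  [W on ray KC]
3. ∠KWQ = 128°  [△QWK]

∠KWQ = 128°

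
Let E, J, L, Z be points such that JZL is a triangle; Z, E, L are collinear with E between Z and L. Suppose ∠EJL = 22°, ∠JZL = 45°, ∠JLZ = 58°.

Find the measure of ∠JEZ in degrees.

1. ∠ELJ = 58°  [E on ray LZ]
2. ∠JEL = 100°  [△JEL]
3. ∠JEZ = 80°  [linear pair at E on ZL]

∠JEZ = 80°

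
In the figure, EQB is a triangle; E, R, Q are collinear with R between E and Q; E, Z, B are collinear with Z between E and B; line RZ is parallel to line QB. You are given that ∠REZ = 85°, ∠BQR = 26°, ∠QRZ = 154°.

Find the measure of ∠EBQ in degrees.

∠EBQ = 69°

1. ∠BEQ = 85°  [R on EQ, Z on EB]
2. ∠BQE = 26°  [R on ray QE]
3. ∠EBQ = 69°  [△EQB]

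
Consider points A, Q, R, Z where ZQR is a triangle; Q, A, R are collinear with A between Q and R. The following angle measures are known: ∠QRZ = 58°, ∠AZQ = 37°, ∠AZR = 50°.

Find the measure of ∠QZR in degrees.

∠QZR = 87°

1. ∠ARZ = 58°  [A on ray RQ]
2. ∠RAZ = 72°  [△ZAR]
3. ∠QAZ = 108°  [linear pair at A on QR]
4. ∠AQZ = 35°  [△ZQA]
5. ∠RQZ = 35°  [A on ray QR]
6. ∠QZR = 87°  [△ZQR]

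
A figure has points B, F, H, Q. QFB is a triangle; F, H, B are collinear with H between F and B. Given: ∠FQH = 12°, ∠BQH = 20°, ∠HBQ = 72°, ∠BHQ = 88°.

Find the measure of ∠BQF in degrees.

∠BQF = 32°

1. ∠FBQ = 72°  [H on ray BF]
2. ∠FHQ = 92°  [linear pair at H on FB]
3. ∠HFQ = 76°  [△QFH]
4. ∠BFQ = 76°  [H on ray FB]
5. ∠BQF = 32°  [△QFB]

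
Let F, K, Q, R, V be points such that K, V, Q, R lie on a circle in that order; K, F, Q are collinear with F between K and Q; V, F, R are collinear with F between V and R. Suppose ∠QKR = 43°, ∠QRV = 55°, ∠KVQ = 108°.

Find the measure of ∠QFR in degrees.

∠QFR = 60°

1. ∠KRQ = 72°  [cyclic KVQR, opposite ∠V+∠R]
2. ∠KQR = 65°  [△KQR]
3. ∠QFR = 60°  [△QFR]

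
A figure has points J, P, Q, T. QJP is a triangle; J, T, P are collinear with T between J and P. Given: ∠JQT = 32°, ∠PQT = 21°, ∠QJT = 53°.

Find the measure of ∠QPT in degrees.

∠QPT = 74°

1. ∠JTQ = 95°  [△QJT]
2. ∠PTQ = 85°  [linear pair at T on JP]
3. ∠QPT = 74°  [△QTP]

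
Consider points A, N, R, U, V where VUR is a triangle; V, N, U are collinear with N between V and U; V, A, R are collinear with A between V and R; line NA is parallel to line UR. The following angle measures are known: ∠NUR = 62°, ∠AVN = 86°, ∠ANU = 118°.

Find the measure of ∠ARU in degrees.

∠ARU = 32°

1. ∠RUV = 62°  [N on ray UV]
2. ∠RVU = 86°  [N on VU, A on VR]
3. ∠URV = 32°  [△VUR]
4. ∠ARU = 32°  [A on ray RV]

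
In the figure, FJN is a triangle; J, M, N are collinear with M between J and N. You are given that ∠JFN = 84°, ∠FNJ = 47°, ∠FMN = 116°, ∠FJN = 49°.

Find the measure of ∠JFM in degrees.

1. ∠FMJ = 64°  [linear pair at M on JN]
2. ∠FJM = 49°  [M on ray JN]
3. ∠JFM = 67°  [△FJM]

∠JFM = 67°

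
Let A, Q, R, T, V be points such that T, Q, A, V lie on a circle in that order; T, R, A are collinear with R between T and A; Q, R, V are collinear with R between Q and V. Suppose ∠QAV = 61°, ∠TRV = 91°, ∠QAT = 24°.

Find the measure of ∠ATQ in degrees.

∠ATQ = 54°

1. ∠QTV = 119°  [cyclic TQAV, opposite ∠T+∠A]
2. ∠ARQ = 91°  [vertical angles at R]
3. ∠QVT = 24°  [same arc TQ]
4. ∠TQV = 37°  [△TQV]
5. ∠QRT = 89°  [linear pair at R on TA]
6. ∠ATQ = 54°  [△TRQ]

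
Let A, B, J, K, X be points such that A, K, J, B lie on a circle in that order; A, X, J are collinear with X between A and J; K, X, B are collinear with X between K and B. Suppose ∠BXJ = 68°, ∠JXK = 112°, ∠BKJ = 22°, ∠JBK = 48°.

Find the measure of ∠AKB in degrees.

∠AKB = 64°

1. ∠AXK = 68°  [vertical angles at X]
2. ∠JAK = 48°  [same arc KJ]
3. ∠AKB = 64°  [△AXK]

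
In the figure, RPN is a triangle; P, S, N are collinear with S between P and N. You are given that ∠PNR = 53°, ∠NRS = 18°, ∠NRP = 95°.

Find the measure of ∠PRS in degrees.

∠PRS = 77°

1. ∠NPR = 32°  [△RPN]
2. ∠RNS = 53°  [S on ray NP]
3. ∠NSR = 109°  [△RSN]
4. ∠RPS = 32°  [S on ray PN]
5. ∠PSR = 71°  [linear pair at S on PN]
6. ∠PRS = 77°  [△RPS]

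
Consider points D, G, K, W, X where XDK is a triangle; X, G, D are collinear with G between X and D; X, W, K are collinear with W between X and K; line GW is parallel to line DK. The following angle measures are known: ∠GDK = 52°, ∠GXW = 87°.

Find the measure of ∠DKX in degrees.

1. ∠KDX = 52°  [G on ray DX]
2. ∠DXK = 87°  [G on XD, W on XK]
3. ∠DKX = 41°  [△XDK]

∠DKX = 41°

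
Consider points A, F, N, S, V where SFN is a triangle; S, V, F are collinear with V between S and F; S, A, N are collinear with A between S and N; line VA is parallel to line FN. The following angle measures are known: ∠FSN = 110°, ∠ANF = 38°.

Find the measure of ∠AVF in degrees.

∠AVF = 148°

1. ∠FNS = 38°  [A on ray NS]
2. ∠NFS = 32°  [△SFN]
3. ∠AVS = 32°  [VA∥FN, corresponding at V]
4. ∠AVF = 148°  [linear pair at V on SF]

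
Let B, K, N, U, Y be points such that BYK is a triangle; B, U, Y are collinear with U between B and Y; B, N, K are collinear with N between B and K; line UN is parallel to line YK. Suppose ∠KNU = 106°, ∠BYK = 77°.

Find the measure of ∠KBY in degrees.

1. ∠BNU = 74°  [linear pair at N on BK]
2. ∠BUN = 77°  [UN∥YK, corresponding at U]
3. ∠NBU = 29°  [△BUN]
4. ∠KBY = 29°  [U on BY, N on BK]

∠KBY = 29°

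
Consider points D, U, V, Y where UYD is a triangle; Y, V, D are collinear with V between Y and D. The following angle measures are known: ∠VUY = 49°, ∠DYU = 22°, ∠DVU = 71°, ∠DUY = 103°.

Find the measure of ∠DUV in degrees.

∠DUV = 54°

1. ∠UDY = 55°  [△UYD]
2. ∠UDV = 55°  [V on ray DY]
3. ∠DUV = 54°  [△UVD]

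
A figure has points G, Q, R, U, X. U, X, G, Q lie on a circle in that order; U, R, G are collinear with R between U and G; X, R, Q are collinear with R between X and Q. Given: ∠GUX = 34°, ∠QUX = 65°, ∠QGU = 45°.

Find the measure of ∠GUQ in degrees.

∠GUQ = 31°

1. ∠GQX = 34°  [same arc XG]
2. ∠QGX = 115°  [cyclic UXGQ, opposite ∠U+∠G]
3. ∠GXQ = 31°  [△XGQ]
4. ∠GUQ = 31°  [same arc GQ]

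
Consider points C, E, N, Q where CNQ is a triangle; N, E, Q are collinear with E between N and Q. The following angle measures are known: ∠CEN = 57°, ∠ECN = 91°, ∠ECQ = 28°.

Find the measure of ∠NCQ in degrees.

1. ∠CNE = 32°  [△CNE]
2. ∠CEQ = 123°  [linear pair at E on NQ]
3. ∠CQE = 29°  [△CEQ]
4. ∠CNQ = 32°  [E on ray NQ]
5. ∠CQN = 29°  [E on ray QN]
6. ∠NCQ = 119°  [△CNQ]

∠NCQ = 119°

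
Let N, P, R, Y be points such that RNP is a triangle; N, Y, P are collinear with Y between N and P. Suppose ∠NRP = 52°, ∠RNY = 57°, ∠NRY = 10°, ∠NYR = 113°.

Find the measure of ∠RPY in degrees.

1. ∠PNR = 57°  [Y on ray NP]
2. ∠NPR = 71°  [△RNP]
3. ∠RPY = 71°  [Y on ray PN]

∠RPY = 71°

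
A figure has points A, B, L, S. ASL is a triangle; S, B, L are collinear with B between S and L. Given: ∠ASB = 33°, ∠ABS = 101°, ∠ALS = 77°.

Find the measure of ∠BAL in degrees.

∠BAL = 24°

1. ∠ABL = 79°  [linear pair at B on SL]
2. ∠ALB = 77°  [B on ray LS]
3. ∠BAL = 24°  [△ABL]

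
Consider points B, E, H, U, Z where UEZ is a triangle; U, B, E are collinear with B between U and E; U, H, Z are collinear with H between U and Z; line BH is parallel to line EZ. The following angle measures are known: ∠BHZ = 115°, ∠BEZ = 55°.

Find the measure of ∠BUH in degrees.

∠BUH = 60°

1. ∠BHU = 65°  [linear pair at H on UZ]
2. ∠UEZ = 55°  [B on ray EU]
3. ∠EZU = 65°  [BH∥EZ, corresponding at H]
4. ∠EUZ = 60°  [△UEZ]
5. ∠BUH = 60°  [B on UE, H on UZ]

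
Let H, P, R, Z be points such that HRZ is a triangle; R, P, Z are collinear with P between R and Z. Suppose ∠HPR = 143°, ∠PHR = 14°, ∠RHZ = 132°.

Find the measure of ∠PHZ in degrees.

1. ∠HRP = 23°  [△HRP]
2. ∠HPZ = 37°  [linear pair at P on RZ]
3. ∠HRZ = 23°  [P on ray RZ]
4. ∠HZR = 25°  [△HRZ]
5. ∠HZP = 25°  [P on ray ZR]
6. ∠PHZ = 118°  [△HPZ]

∠PHZ = 118°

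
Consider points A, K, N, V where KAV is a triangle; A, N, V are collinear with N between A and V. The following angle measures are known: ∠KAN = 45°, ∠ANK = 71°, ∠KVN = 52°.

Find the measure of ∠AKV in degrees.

1. ∠KAV = 45°  [N on ray AV]
2. ∠AVK = 52°  [N on ray VA]
3. ∠AKV = 83°  [△KAV]

∠AKV = 83°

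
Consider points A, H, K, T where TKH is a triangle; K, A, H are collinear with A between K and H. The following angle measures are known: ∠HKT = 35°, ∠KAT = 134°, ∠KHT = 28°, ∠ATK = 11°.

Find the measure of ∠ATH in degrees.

1. ∠HAT = 46°  [linear pair at A on KH]
2. ∠AHT = 28°  [A on ray HK]
3. ∠ATH = 106°  [△TAH]

∠ATH = 106°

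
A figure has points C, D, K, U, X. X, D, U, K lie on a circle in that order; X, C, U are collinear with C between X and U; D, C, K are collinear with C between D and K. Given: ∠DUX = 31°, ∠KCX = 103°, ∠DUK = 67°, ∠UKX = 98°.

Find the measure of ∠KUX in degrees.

∠KUX = 36°

1. ∠DKX = 31°  [same arc XD]
2. ∠KXU = 46°  [△XCK]
3. ∠KUX = 36°  [△XUK]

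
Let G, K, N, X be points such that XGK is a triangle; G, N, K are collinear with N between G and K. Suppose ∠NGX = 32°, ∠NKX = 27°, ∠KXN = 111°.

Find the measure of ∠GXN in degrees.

∠GXN = 10°

1. ∠KNX = 42°  [△XNK]
2. ∠GNX = 138°  [linear pair at N on GK]
3. ∠GXN = 10°  [△XGN]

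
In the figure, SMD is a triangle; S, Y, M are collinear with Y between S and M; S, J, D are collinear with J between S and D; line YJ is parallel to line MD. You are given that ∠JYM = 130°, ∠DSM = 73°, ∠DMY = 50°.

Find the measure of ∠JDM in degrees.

∠JDM = 57°

1. ∠DMS = 50°  [Y on ray MS]
2. ∠MDS = 57°  [△SMD]
3. ∠JDM = 57°  [J on ray DS]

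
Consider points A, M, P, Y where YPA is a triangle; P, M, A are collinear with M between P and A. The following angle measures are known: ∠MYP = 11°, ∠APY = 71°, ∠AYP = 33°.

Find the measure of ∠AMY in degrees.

∠AMY = 82°

1. ∠MPY = 71°  [M on ray PA]
2. ∠PMY = 98°  [△YPM]
3. ∠AMY = 82°  [linear pair at M on PA]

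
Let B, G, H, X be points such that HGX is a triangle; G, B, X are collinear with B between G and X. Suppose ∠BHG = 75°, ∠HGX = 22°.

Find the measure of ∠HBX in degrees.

∠HBX = 97°

1. ∠BGH = 22°  [B on ray GX]
2. ∠GBH = 83°  [△HGB]
3. ∠HBX = 97°  [linear pair at B on GX]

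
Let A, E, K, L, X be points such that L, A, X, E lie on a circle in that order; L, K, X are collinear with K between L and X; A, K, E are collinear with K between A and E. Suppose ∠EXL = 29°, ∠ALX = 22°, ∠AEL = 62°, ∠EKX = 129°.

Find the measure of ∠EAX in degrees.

1. ∠EAL = 29°  [same arc LE]
2. ∠AKL = 129°  [△LKA]
3. ∠AXL = 62°  [same arc LA]
4. ∠AKX = 51°  [linear pair at K on LX]
5. ∠EAX = 67°  [△AKX]

∠EAX = 67°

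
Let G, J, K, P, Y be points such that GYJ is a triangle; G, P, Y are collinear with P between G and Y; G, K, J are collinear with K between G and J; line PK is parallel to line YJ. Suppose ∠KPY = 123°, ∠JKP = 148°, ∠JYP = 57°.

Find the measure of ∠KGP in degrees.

∠KGP = 91°

1. ∠GPK = 57°  [linear pair at P on GY]
2. ∠GKP = 32°  [linear pair at K on GJ]
3. ∠KGP = 91°  [△GPK]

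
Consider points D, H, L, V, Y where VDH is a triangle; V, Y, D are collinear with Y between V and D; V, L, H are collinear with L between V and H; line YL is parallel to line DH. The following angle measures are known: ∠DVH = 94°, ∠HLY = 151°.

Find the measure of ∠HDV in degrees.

∠HDV = 57°

1. ∠LVY = 94°  [Y on VD, L on VH]
2. ∠VLY = 29°  [linear pair at L on VH]
3. ∠LYV = 57°  [△VYL]
4. ∠HDV = 57°  [YL∥DH, corresponding at Y]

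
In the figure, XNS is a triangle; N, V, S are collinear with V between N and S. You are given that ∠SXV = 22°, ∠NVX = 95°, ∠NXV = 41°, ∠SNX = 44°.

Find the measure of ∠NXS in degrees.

∠NXS = 63°

1. ∠SVX = 85°  [linear pair at V on NS]
2. ∠VSX = 73°  [△XVS]
3. ∠NSX = 73°  [V on ray SN]
4. ∠NXS = 63°  [△XNS]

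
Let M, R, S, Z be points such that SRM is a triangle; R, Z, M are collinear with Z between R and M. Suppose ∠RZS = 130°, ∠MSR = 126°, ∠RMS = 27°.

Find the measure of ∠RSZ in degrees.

∠RSZ = 23°

1. ∠MRS = 27°  [△SRM]
2. ∠SRZ = 27°  [Z on ray RM]
3. ∠RSZ = 23°  [△SRZ]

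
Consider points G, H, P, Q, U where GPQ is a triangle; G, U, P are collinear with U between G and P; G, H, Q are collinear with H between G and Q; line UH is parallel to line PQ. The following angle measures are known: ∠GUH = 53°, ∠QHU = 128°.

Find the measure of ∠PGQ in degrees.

1. ∠GHU = 52°  [linear pair at H on GQ]
2. ∠HGU = 75°  [△GUH]
3. ∠PGQ = 75°  [U on GP, H on GQ]

∠PGQ = 75°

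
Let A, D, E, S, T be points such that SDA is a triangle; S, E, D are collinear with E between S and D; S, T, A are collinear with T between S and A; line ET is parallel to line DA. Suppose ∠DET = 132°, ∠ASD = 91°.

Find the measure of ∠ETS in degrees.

1. ∠SET = 48°  [linear pair at E on SD]
2. ∠EST = 91°  [E on SD, T on SA]
3. ∠ETS = 41°  [△SET]

∠ETS = 41°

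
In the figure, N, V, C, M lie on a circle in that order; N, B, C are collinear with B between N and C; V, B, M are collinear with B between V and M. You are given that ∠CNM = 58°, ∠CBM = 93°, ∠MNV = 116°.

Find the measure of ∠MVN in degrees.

1. ∠MBN = 87°  [linear pair at B on NC]
2. ∠NMV = 35°  [△NBM]
3. ∠MVN = 29°  [△NVM]

∠MVN = 29°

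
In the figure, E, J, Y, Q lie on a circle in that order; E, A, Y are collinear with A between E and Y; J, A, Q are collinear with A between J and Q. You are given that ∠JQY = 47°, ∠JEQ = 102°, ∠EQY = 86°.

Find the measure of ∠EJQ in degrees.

∠EJQ = 39°

1. ∠JEY = 47°  [same arc JY]
2. ∠EJY = 94°  [cyclic EJYQ, opposite ∠J+∠Q]
3. ∠EYJ = 39°  [△EJY]
4. ∠EQJ = 39°  [same arc EJ]
5. ∠EJQ = 39°  [△EJQ]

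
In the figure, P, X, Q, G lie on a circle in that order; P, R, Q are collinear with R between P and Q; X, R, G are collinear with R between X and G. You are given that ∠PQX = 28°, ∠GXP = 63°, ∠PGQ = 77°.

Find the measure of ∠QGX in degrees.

1. ∠PGX = 28°  [same arc PX]
2. ∠GQP = 63°  [same arc PG]
3. ∠GPX = 89°  [△PXG]
4. ∠GPQ = 40°  [△PQG]
5. ∠GQX = 91°  [cyclic PXQG, opposite ∠P+∠Q]
6. ∠GXQ = 40°  [same arc QG]
7. ∠QGX = 49°  [△XQG]

∠QGX = 49°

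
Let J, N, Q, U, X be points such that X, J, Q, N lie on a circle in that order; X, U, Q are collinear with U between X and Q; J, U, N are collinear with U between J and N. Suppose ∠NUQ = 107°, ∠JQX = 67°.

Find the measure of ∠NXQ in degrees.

1. ∠NUX = 73°  [linear pair at U on XQ]
2. ∠JNX = 67°  [same arc XJ]
3. ∠NXQ = 40°  [△XUN]

∠NXQ = 40°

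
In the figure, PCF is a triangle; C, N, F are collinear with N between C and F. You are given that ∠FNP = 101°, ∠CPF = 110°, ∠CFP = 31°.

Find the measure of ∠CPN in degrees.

1. ∠CNP = 79°  [linear pair at N on CF]
2. ∠FCP = 39°  [△PCF]
3. ∠NCP = 39°  [N on ray CF]
4. ∠CPN = 62°  [△PCN]

∠CPN = 62°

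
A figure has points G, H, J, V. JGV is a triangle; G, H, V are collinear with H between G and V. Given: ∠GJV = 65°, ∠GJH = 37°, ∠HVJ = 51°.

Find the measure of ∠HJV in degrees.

1. ∠GVJ = 51°  [H on ray VG]
2. ∠JGV = 64°  [△JGV]
3. ∠HGJ = 64°  [H on ray GV]
4. ∠GHJ = 79°  [△JGH]
5. ∠JHV = 101°  [linear pair at H on GV]
6. ∠HJV = 28°  [△JHV]

∠HJV = 28°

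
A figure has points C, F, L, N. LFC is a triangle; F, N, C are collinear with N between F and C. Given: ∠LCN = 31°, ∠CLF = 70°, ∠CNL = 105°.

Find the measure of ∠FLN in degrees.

∠FLN = 26°

1. ∠FCL = 31°  [N on ray CF]
2. ∠CFL = 79°  [△LFC]
3. ∠FNL = 75°  [linear pair at N on FC]
4. ∠LFN = 79°  [N on ray FC]
5. ∠FLN = 26°  [△LFN]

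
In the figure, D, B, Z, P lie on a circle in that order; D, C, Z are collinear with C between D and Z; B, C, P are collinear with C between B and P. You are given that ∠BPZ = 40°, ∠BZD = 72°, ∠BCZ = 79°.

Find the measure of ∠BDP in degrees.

∠BDP = 69°

1. ∠BDZ = 40°  [same arc BZ]
2. ∠BPD = 72°  [same arc DB]
3. ∠BCD = 101°  [linear pair at C on DZ]
4. ∠DBP = 39°  [△DCB]
5. ∠BDP = 69°  [△DBP]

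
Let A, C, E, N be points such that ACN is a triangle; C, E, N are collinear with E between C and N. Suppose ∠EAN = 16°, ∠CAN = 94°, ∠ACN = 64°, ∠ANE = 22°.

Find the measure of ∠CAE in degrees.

∠CAE = 78°

1. ∠AEN = 142°  [△AEN]
2. ∠ACE = 64°  [E on ray CN]
3. ∠AEC = 38°  [linear pair at E on CN]
4. ∠CAE = 78°  [△ACE]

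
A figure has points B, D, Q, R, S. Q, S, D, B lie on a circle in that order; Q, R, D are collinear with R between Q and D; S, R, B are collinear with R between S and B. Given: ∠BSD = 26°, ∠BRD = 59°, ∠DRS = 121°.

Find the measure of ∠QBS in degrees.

∠QBS = 33°

1. ∠BQD = 26°  [same arc DB]
2. ∠BRQ = 121°  [linear pair at R on QD]
3. ∠QBS = 33°  [△QRB]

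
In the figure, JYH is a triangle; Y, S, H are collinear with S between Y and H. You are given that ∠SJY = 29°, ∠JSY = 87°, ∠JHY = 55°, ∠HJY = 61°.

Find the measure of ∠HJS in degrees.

1. ∠HSJ = 93°  [linear pair at S on YH]
2. ∠JHS = 55°  [S on ray HY]
3. ∠HJS = 32°  [△JSH]

∠HJS = 32°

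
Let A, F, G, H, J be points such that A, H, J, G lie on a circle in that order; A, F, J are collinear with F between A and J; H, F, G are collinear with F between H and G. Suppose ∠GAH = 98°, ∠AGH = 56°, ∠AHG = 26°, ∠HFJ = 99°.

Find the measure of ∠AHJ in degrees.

∠AHJ = 51°

1. ∠AJH = 56°  [same arc AH]
2. ∠AFH = 81°  [linear pair at F on AJ]
3. ∠HAJ = 73°  [△AFH]
4. ∠AHJ = 51°  [△AHJ]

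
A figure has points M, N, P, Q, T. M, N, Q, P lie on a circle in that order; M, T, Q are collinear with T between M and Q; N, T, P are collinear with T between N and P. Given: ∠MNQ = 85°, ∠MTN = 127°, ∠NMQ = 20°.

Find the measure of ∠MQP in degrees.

1. ∠PTQ = 127°  [vertical angles at T]
2. ∠NPQ = 20°  [same arc NQ]
3. ∠MQP = 33°  [△QTP]

∠MQP = 33°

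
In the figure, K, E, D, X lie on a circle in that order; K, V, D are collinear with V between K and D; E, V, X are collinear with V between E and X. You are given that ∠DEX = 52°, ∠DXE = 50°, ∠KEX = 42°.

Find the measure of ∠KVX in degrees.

1. ∠KDX = 42°  [same arc KX]
2. ∠DVX = 88°  [△DVX]
3. ∠KVX = 92°  [linear pair at V on KD]

∠KVX = 92°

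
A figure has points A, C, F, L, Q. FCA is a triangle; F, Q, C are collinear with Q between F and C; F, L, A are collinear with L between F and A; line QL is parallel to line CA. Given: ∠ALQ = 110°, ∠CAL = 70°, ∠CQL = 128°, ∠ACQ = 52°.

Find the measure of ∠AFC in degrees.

∠AFC = 58°

1. ∠CAF = 70°  [L on ray AF]
2. ∠ACF = 52°  [Q on ray CF]
3. ∠AFC = 58°  [△FCA]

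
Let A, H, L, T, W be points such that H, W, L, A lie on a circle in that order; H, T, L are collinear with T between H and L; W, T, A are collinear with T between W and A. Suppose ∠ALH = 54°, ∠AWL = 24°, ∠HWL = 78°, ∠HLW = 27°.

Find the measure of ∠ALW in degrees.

1. ∠AWH = 54°  [same arc HA]
2. ∠HAW = 27°  [same arc HW]
3. ∠AHW = 99°  [△HWA]
4. ∠ALW = 81°  [cyclic HWLA, opposite ∠H+∠L]

∠ALW = 81°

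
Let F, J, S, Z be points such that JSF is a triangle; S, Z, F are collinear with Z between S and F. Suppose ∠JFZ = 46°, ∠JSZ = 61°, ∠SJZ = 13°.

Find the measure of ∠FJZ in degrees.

∠FJZ = 60°

1. ∠JZS = 106°  [△JSZ]
2. ∠FZJ = 74°  [linear pair at Z on SF]
3. ∠FJZ = 60°  [△JZF]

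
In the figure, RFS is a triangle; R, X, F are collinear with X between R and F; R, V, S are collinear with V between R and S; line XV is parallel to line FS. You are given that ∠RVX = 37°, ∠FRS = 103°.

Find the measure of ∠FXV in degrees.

1. ∠FSR = 37°  [XV∥FS, corresponding at V]
2. ∠RFS = 40°  [△RFS]
3. ∠RXV = 40°  [XV∥FS, corresponding at X]
4. ∠FXV = 140°  [linear pair at X on RF]

∠FXV = 140°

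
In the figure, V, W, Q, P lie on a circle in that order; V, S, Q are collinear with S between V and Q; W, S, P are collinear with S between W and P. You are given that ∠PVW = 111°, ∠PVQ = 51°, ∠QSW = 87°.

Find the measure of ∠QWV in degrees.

1. ∠PQW = 69°  [cyclic VWQP, opposite ∠V+∠Q]
2. ∠PWQ = 51°  [same arc QP]
3. ∠VQW = 42°  [△WSQ]
4. ∠QPW = 60°  [△WQP]
5. ∠QVW = 60°  [same arc WQ]
6. ∠QWV = 78°  [△VWQ]

∠QWV = 78°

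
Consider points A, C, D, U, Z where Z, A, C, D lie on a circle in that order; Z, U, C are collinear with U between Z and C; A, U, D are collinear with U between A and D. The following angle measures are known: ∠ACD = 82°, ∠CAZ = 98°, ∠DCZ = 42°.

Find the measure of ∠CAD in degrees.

1. ∠CDZ = 82°  [cyclic ZACD, opposite ∠A+∠D]
2. ∠CZD = 56°  [△ZCD]
3. ∠CAD = 56°  [same arc CD]

∠CAD = 56°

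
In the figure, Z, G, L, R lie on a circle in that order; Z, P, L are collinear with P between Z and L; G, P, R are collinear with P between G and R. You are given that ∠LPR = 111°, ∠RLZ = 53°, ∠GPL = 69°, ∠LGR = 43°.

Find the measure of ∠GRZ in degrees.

1. ∠RPZ = 69°  [linear pair at P on ZL]
2. ∠LZR = 43°  [same arc LR]
3. ∠GRZ = 68°  [△ZPR]

∠GRZ = 68°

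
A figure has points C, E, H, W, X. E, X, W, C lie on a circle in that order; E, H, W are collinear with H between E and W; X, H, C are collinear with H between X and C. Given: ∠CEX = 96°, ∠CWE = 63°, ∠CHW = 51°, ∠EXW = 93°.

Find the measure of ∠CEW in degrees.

1. ∠CXE = 63°  [same arc EC]
2. ∠CHE = 129°  [linear pair at H on EW]
3. ∠ECX = 21°  [△EXC]
4. ∠CEW = 30°  [△EHC]

∠CEW = 30°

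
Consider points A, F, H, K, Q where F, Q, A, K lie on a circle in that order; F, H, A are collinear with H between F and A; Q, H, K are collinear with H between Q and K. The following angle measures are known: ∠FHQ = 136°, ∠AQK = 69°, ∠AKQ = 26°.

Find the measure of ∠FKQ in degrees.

∠FKQ = 67°

1. ∠AHK = 136°  [vertical angles at H]
2. ∠AFK = 69°  [same arc AK]
3. ∠FHK = 44°  [linear pair at H on FA]
4. ∠FKQ = 67°  [△FHK]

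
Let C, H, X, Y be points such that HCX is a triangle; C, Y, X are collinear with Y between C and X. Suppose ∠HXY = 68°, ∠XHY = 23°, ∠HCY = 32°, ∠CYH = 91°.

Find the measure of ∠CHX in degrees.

∠CHX = 80°

1. ∠CXH = 68°  [Y on ray XC]
2. ∠HCX = 32°  [Y on ray CX]
3. ∠CHX = 80°  [△HCX]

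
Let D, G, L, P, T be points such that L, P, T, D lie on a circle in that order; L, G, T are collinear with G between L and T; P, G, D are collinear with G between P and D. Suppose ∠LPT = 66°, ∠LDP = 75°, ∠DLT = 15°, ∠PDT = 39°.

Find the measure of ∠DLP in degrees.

1. ∠DPT = 15°  [same arc TD]
2. ∠DTP = 126°  [△PTD]
3. ∠DLP = 54°  [cyclic LPTD, opposite ∠L+∠T]

∠DLP = 54°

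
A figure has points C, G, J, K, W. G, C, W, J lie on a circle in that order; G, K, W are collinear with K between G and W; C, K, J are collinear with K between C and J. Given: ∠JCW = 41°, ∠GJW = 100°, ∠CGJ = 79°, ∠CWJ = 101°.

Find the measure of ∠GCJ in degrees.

1. ∠JGW = 41°  [same arc WJ]
2. ∠GWJ = 39°  [△GWJ]
3. ∠GCJ = 39°  [same arc GJ]

∠GCJ = 39°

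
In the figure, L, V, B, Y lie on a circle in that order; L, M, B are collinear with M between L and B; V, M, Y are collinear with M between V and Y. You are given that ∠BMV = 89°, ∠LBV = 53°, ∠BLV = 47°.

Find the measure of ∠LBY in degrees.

1. ∠LMY = 89°  [vertical angles at M]
2. ∠BYV = 47°  [same arc VB]
3. ∠BMY = 91°  [linear pair at M on LB]
4. ∠LBY = 42°  [△BMY]

∠LBY = 42°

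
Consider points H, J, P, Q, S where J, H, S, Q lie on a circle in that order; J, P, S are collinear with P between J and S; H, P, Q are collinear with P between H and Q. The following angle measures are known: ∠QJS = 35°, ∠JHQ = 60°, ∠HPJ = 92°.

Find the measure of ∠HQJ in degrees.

∠HQJ = 57°

1. ∠QHS = 35°  [same arc SQ]
2. ∠HPS = 88°  [linear pair at P on JS]
3. ∠HSJ = 57°  [△HPS]
4. ∠HQJ = 57°  [same arc JH]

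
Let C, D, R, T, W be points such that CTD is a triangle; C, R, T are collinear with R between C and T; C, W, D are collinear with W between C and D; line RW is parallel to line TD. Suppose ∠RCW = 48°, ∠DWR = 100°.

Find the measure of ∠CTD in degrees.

∠CTD = 52°

1. ∠CWR = 80°  [linear pair at W on CD]
2. ∠CRW = 52°  [△CRW]
3. ∠CTD = 52°  [RW∥TD, corresponding at R]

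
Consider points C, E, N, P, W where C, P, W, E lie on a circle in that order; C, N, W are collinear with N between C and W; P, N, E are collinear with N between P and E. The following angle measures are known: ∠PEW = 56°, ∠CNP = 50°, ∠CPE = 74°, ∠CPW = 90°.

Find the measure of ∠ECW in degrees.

∠ECW = 16°

1. ∠CWE = 74°  [same arc CE]
2. ∠CEW = 90°  [cyclic CPWE, opposite ∠P+∠E]
3. ∠ECW = 16°  [△CWE]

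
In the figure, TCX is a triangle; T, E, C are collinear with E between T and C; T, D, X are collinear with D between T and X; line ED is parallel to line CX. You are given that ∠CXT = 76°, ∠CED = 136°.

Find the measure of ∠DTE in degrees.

∠DTE = 60°

1. ∠EDT = 76°  [ED∥CX, corresponding at D]
2. ∠DET = 44°  [linear pair at E on TC]
3. ∠DTE = 60°  [△TED]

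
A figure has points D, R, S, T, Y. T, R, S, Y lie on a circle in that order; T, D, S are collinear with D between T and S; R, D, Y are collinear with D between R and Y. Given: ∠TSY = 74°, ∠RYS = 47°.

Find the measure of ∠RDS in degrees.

∠RDS = 121°

1. ∠TRY = 74°  [same arc TY]
2. ∠RTS = 47°  [same arc RS]
3. ∠RDT = 59°  [△TDR]
4. ∠RDS = 121°  [linear pair at D on TS]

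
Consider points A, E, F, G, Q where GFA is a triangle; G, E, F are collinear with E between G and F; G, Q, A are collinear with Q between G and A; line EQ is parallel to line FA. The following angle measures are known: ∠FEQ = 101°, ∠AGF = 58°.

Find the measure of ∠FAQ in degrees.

1. ∠GEQ = 79°  [linear pair at E on GF]
2. ∠EGQ = 58°  [E on GF, Q on GA]
3. ∠EQG = 43°  [△GEQ]
4. ∠AQE = 137°  [linear pair at Q on GA]
5. ∠FAQ = 43°  [EQ∥FA, co-interior at A–Q]

∠FAQ = 43°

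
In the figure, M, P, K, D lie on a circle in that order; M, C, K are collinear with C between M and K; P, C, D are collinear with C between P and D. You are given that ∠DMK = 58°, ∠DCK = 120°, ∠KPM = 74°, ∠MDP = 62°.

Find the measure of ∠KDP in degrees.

∠KDP = 44°

1. ∠KDM = 106°  [cyclic MPKD, opposite ∠P+∠D]
2. ∠DKM = 16°  [△MKD]
3. ∠KDP = 44°  [△KCD]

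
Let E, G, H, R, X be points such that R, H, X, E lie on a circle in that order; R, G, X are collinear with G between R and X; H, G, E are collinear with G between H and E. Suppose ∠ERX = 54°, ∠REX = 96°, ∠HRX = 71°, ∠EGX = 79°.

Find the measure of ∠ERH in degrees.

1. ∠EHX = 54°  [same arc XE]
2. ∠HEX = 71°  [same arc HX]
3. ∠EXH = 55°  [△HXE]
4. ∠ERH = 125°  [cyclic RHXE, opposite ∠R+∠X]

∠ERH = 125°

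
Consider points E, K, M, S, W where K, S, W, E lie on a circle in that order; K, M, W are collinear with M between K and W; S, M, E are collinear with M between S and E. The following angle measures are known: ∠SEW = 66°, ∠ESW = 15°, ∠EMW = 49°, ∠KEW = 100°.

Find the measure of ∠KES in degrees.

1. ∠EKW = 15°  [same arc WE]
2. ∠EMK = 131°  [linear pair at M on KW]
3. ∠KES = 34°  [△KME]

∠KES = 34°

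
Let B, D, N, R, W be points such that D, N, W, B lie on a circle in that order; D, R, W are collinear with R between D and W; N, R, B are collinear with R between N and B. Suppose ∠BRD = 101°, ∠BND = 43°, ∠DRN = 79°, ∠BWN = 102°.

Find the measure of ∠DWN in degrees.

∠DWN = 59°

1. ∠BDN = 78°  [cyclic DNWB, opposite ∠D+∠W]
2. ∠DBN = 59°  [△DNB]
3. ∠DWN = 59°  [same arc DN]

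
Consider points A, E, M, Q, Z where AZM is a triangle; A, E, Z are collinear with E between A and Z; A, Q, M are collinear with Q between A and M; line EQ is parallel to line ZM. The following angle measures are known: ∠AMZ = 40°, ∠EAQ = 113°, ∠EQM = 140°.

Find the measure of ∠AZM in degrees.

1. ∠AQE = 40°  [EQ∥ZM, corresponding at Q]
2. ∠AEQ = 27°  [△AEQ]
3. ∠AZM = 27°  [EQ∥ZM, corresponding at E]

∠AZM = 27°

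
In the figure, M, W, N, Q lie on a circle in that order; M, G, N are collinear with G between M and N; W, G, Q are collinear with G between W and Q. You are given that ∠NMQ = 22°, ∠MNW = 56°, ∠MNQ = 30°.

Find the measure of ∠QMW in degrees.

∠QMW = 94°

1. ∠MQW = 56°  [same arc MW]
2. ∠MWQ = 30°  [same arc MQ]
3. ∠QMW = 94°  [△MWQ]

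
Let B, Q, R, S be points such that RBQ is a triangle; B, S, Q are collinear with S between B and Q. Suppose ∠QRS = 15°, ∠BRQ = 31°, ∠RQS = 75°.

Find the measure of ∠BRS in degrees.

1. ∠QSR = 90°  [△RSQ]
2. ∠BQR = 75°  [S on ray QB]
3. ∠BSR = 90°  [linear pair at S on BQ]
4. ∠QBR = 74°  [△RBQ]
5. ∠RBS = 74°  [S on ray BQ]
6. ∠BRS = 16°  [△RBS]

∠BRS = 16°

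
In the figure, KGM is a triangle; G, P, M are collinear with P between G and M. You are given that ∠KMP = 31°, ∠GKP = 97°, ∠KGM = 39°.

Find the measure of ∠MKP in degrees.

∠MKP = 13°

1. ∠KGP = 39°  [P on ray GM]
2. ∠GPK = 44°  [△KGP]
3. ∠KPM = 136°  [linear pair at P on GM]
4. ∠MKP = 13°  [△KPM]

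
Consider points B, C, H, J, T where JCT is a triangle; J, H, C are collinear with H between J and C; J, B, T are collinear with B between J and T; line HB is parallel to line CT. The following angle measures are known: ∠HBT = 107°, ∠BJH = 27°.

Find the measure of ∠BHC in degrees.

∠BHC = 100°

1. ∠HBJ = 73°  [linear pair at B on JT]
2. ∠BHJ = 80°  [△JHB]
3. ∠BHC = 100°  [linear pair at H on JC]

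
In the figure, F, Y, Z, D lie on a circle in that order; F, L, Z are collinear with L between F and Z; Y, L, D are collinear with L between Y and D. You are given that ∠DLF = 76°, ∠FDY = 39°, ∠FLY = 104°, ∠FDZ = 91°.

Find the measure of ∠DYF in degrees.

1. ∠DFZ = 65°  [△FLD]
2. ∠DZF = 24°  [△FZD]
3. ∠DYF = 24°  [same arc FD]

∠DYF = 24°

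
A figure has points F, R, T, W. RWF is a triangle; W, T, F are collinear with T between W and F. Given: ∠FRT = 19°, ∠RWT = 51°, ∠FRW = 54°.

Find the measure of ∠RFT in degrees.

1. ∠FWR = 51°  [T on ray WF]
2. ∠RFW = 75°  [△RWF]
3. ∠RFT = 75°  [T on ray FW]

∠RFT = 75°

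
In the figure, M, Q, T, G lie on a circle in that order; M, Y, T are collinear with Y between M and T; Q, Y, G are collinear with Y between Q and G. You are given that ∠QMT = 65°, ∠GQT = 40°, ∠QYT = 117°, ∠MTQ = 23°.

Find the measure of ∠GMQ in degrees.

1. ∠QGT = 65°  [same arc QT]
2. ∠GTQ = 75°  [△QTG]
3. ∠GMQ = 105°  [cyclic MQTG, opposite ∠M+∠T]

∠GMQ = 105°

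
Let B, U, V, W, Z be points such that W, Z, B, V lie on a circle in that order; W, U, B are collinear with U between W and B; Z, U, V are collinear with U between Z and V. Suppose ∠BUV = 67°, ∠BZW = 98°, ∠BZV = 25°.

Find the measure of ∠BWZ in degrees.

∠BWZ = 40°

1. ∠WUZ = 67°  [vertical angles at U]
2. ∠BUZ = 113°  [linear pair at U on WB]
3. ∠WBZ = 42°  [△ZUB]
4. ∠BWZ = 40°  [△WZB]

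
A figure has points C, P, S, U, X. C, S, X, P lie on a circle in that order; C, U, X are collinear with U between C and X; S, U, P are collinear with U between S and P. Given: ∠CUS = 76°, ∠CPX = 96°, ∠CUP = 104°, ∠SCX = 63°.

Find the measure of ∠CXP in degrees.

∠CXP = 41°

1. ∠PUX = 76°  [vertical angles at U]
2. ∠SPX = 63°  [same arc SX]
3. ∠CXP = 41°  [△XUP]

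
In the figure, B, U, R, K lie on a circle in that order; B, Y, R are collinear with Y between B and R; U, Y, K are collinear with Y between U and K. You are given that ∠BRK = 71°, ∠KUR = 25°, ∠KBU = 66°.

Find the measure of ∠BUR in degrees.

1. ∠KBR = 25°  [same arc RK]
2. ∠BKR = 84°  [△BRK]
3. ∠BUR = 96°  [cyclic BURK, opposite ∠U+∠K]

∠BUR = 96°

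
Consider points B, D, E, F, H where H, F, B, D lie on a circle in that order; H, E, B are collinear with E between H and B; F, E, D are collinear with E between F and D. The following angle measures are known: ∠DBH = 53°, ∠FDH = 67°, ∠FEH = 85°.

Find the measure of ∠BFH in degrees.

∠BFH = 71°

1. ∠DFH = 53°  [same arc HD]
2. ∠FBH = 67°  [same arc HF]
3. ∠BHF = 42°  [△HEF]
4. ∠BFH = 71°  [△HFB]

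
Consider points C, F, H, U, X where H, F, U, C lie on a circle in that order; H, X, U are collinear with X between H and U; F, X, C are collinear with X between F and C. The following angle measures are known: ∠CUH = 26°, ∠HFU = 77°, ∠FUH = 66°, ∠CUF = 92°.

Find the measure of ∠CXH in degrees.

∠CXH = 63°

1. ∠HCU = 103°  [cyclic HFUC, opposite ∠F+∠C]
2. ∠FCH = 66°  [same arc HF]
3. ∠CHU = 51°  [△HUC]
4. ∠CXH = 63°  [△HXC]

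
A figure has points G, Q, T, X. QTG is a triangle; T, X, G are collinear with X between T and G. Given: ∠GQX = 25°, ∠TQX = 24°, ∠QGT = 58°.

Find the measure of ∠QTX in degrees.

1. ∠QGX = 58°  [X on ray GT]
2. ∠GXQ = 97°  [△QXG]
3. ∠QXT = 83°  [linear pair at X on TG]
4. ∠QTX = 73°  [△QTX]

∠QTX = 73°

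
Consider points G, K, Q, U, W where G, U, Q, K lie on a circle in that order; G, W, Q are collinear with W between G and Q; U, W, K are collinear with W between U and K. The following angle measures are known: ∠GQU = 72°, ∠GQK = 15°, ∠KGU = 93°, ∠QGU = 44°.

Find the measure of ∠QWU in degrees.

1. ∠GUK = 15°  [same arc GK]
2. ∠GWU = 121°  [△GWU]
3. ∠QWU = 59°  [linear pair at W on GQ]

∠QWU = 59°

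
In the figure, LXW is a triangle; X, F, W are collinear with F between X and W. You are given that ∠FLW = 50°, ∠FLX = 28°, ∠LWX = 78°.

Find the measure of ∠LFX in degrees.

1. ∠FWL = 78°  [F on ray WX]
2. ∠LFW = 52°  [△LFW]
3. ∠LFX = 128°  [linear pair at F on XW]

∠LFX = 128°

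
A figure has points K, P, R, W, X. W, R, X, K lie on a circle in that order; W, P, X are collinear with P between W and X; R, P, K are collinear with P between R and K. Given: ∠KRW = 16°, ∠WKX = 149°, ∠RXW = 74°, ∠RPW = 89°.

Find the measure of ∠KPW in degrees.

1. ∠KXW = 16°  [same arc WK]
2. ∠KWX = 15°  [△WXK]
3. ∠RKW = 74°  [same arc WR]
4. ∠KPW = 91°  [△WPK]

∠KPW = 91°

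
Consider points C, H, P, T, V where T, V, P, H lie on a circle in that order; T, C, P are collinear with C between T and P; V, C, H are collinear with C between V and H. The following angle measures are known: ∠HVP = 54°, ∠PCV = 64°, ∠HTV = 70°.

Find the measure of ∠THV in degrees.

∠THV = 62°

1. ∠HTP = 54°  [same arc PH]
2. ∠HCT = 64°  [vertical angles at C]
3. ∠THV = 62°  [△TCH]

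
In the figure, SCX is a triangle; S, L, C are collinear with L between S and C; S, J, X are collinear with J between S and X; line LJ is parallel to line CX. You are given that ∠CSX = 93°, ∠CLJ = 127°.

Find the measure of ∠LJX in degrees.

∠LJX = 146°

1. ∠JSL = 93°  [L on SC, J on SX]
2. ∠JLS = 53°  [linear pair at L on SC]
3. ∠LJS = 34°  [△SLJ]
4. ∠LJX = 146°  [linear pair at J on SX]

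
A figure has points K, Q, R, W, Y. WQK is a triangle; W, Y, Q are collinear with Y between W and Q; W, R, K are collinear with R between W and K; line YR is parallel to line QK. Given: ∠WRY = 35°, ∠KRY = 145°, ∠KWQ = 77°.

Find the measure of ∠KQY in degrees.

1. ∠QKW = 35°  [YR∥QK, corresponding at R]
2. ∠KQW = 68°  [△WQK]
3. ∠KQY = 68°  [Y on ray QW]

∠KQY = 68°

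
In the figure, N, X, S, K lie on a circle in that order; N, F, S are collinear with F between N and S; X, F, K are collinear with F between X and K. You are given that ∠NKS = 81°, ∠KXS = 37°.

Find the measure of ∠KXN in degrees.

1. ∠KNS = 37°  [same arc SK]
2. ∠KSN = 62°  [△NSK]
3. ∠KXN = 62°  [same arc NK]

∠KXN = 62°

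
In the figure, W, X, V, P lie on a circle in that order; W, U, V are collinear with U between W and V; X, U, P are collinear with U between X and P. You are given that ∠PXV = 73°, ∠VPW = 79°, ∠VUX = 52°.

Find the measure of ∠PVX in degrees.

1. ∠PWV = 73°  [same arc VP]
2. ∠PVW = 28°  [△WVP]
3. ∠PUW = 52°  [vertical angles at U]
4. ∠WPX = 55°  [△WUP]
5. ∠PXW = 28°  [same arc WP]
6. ∠PWX = 97°  [△WXP]
7. ∠PVX = 83°  [cyclic WXVP, opposite ∠W+∠V]

∠PVX = 83°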